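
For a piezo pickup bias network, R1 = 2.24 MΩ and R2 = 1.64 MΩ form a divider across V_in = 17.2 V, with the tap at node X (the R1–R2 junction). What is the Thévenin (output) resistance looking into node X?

Looking into X with the source shorted: R_th = R1·R2/(R1+R2) = 2.240 × 1.64/3.880 = 0.9468 MΩ.

R_th ≈ 0.947 MΩ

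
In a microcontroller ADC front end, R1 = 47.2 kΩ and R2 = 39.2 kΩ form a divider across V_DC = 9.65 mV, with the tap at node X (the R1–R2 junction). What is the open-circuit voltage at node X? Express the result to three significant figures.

V_th is the unloaded tap voltage: V_DC · R2/(R1+R2) = 9.65 × 0.4537 = 4.378 mV.

V_th ≈ 4.38 mV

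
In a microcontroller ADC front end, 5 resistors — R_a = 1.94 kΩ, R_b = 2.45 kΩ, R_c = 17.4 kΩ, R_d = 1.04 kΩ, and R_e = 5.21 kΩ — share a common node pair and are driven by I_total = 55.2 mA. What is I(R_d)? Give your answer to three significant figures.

I ≈ 24.9 mA

Total conductance ΣG = 1/1.94 + 1/2.45 + 1/17.4 + 1/1.04 + 1/5.21 = 2.135 (units of 1/kΩ).
By the current-divider rule, I = I_total · G_k/ΣG = 55.2 × 0.4505 = 24.87 mA.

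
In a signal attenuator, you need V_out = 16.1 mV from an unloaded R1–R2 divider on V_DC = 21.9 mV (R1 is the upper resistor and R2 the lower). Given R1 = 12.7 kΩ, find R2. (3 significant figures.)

R2 ≈ 35.3 kΩ

The divider ratio is R2/(R1+R2) = 16.1/21.9 = 0.7352.
Rearranging, R2 = R1·k/(1−k) = 12.7 × 2.776 = 35.25 kΩ.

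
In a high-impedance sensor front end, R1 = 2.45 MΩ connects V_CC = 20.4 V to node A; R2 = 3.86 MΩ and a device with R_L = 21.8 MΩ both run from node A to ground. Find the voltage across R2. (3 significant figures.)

V_out ≈ 11.7 V

R2 ‖ R_L = (3.86 × 21.8)/(3.86 + 21.8) = 3.279 MΩ.
Now apply the divider: V_out = 20.4 × 0.5724 = 11.68 V.
(Unloaded it would be 12.5 V; the load pulls it down.)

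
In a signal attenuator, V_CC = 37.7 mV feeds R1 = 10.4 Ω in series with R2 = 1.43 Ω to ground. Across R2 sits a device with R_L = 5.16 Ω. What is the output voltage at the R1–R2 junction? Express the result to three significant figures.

V_out ≈ 3.66 mV

R2 ‖ R_L = (1.43 × 5.16)/(1.43 + 5.16) = 1.120 Ω.
Then V_out = V_CC · R2'/(R1 + R2') = 37.7 × 1.120/11.52 = 3.664 mV.
(Unloaded it would be 4.56 mV; the load pulls it down.)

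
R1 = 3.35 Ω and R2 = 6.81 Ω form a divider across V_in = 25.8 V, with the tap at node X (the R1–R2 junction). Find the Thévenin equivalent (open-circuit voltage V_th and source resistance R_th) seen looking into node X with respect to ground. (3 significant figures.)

V_th ≈ 17.3 V, R_th ≈ 2.25 Ω

V_th is the unloaded tap voltage: V_in · R2/(R1+R2) = 25.8 × 0.6703 = 17.29 V.
Zeroing V_in shorts the top of R1 to ground, so R_th = R1 ‖ R2 = 2.245 Ω.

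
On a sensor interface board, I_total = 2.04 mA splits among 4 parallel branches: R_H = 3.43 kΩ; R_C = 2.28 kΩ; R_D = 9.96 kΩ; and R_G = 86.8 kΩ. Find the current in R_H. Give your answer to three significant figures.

I ≈ 0.706 mA

ΣG = 1/3.43 + 1/2.28 + 1/9.96 + 1/86.8 = 0.8421.
Current divider: I(R_H) = I_total · G_k/ΣG = 2.04 × (0.2915/0.8421) = 2.04 × 0.3462 = 0.7063 mA.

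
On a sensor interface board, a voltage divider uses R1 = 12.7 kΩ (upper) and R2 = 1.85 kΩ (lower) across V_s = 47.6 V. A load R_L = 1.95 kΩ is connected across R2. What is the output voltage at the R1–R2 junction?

V_out ≈ 3.31 V

First combine the lower leg with the load: R2 ‖ R_L = 0.9493 kΩ.
Now apply the divider: V_out = 47.6 × 0.06955 = 3.311 V.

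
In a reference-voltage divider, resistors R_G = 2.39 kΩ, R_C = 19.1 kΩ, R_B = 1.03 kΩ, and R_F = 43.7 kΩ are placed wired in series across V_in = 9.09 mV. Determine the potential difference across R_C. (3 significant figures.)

ΣR = 2.39 + 19.1 + 1.03 + 43.7 = 66.22 kΩ.
Voltage divider: V = V_in · (19.10 / 66.22) = 9.09 × 0.2884 = 2.622 mV.

V ≈ 2.62 mV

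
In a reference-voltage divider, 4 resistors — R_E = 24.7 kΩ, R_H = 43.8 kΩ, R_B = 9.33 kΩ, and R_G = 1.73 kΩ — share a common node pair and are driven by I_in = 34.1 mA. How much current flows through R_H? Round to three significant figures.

Conductances: ΣG = 1/24.7 + 1/43.8 + 1/9.33 + 1/1.73 = 0.7485 (1/kΩ).
By the current-divider rule, I = I_in · G_k/ΣG = 34.1 × 0.03050 = 1.040 mA.

I ≈ 1.04 mA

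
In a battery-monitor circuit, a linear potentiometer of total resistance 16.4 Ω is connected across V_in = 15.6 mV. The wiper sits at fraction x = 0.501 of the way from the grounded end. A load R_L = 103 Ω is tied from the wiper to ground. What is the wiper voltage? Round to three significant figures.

Split the track: R_lower = x·R_p = 8.216 Ω, R_upper = (1−x)·R_p = 8.184 Ω.
(x·R_p) ‖ R_L = 7.609 Ω.
Then V_out = V_in · 7.609/(8.184 + 7.609) = 7.516 mV.

V_out ≈ 7.52 mV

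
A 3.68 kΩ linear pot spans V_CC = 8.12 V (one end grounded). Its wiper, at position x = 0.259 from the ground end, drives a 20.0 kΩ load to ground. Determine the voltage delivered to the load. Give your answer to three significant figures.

The pot divides into 2.727 kΩ above the wiper and 0.9531 kΩ below.
(x·R_p) ‖ R_L = 0.9098 kΩ.
Then V_out = V_CC · 0.9098/(2.727 + 0.9098) = 2.031 V.
(Unloaded: V_out = x·V_CC = 2.10 V.)

V_out ≈ 2.03 V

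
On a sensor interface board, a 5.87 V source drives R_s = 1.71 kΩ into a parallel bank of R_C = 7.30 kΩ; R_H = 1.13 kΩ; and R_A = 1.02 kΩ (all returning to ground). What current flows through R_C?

I ≈ 0.182 mA

Parallel bank: R_p = 1/(1/7.30 + 1/1.13 + 1/1.02) = 0.4994 kΩ.
V_A = 5.87 × 0.4994/2.209 = 1.327 V.
Branch current I = V_A/R_C = 1.327/7.30 = 0.1818 mA.
(Equivalently: I_total = 2.657 mA, then current-divider fraction G_k/ΣG = 0.06841.)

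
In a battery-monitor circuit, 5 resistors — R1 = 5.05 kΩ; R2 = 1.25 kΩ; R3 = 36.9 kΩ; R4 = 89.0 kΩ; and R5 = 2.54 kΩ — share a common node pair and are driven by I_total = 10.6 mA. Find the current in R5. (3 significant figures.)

I ≈ 2.92 mA

Total conductance ΣG = 1/5.05 + 1/1.25 + 1/36.9 + 1/89.0 + 1/2.54 = 1.430 (units of 1/kΩ).
R5 takes the fraction G_k/ΣG = 0.3937/1.430 = 0.2753, so I = 10.6 × 0.2753 = 2.918 mA.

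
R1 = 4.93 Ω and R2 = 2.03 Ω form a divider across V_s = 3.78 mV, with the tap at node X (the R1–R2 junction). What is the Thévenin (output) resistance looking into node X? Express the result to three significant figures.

R_th ≈ 1.44 Ω

With V_s suppressed (replaced by a short), R_th = R1 ‖ R2 = (4.930 × 2.03)/(4.930 + 2.03) = 1.438 Ω.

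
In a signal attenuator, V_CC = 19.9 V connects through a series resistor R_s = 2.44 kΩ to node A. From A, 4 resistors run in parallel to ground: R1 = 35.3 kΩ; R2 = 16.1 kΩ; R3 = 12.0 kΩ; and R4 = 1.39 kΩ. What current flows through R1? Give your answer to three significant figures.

I ≈ 0.177 mA

Equivalent of the parallel group: R_p = 1.120 kΩ.
V_A = 19.9 × 1.120/3.560 = 6.259 V.
I(R1) = V_A / R1 = 6.259/35.3 = 0.1773 mA.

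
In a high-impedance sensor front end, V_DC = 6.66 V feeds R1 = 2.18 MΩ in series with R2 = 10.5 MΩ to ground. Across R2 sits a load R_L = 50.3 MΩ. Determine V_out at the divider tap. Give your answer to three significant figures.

First combine the lower leg with the load: R2 ‖ R_L = 8.687 MΩ.
Then V_out = V_DC · R2'/(R1 + R2') = 6.66 × 8.687/10.87 = 5.324 V.

V_out ≈ 5.32 V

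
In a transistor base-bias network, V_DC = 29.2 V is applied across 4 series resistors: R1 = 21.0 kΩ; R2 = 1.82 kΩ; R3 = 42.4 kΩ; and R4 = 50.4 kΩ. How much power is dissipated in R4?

P ≈ 3.21 mW

Series current I = V_DC/ΣR = 29.2/115.6 = 0.2526 mA.
P(R4) = I²·R4 = (0.2526)² × 50.4 = 3.215 mW.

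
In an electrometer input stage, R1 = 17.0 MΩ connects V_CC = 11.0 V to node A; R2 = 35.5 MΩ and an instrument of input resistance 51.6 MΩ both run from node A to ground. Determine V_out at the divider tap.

V_out ≈ 6.08 V

R2 ‖ R_L = (35.5 × 51.6)/(35.5 + 51.6) = 21.03 MΩ.
Then V_out = V_CC · R2'/(R1 + R2') = 11.0 × 21.03/38.03 = 6.083 V.
(Unloaded it would be 7.44 V; the load pulls it down.)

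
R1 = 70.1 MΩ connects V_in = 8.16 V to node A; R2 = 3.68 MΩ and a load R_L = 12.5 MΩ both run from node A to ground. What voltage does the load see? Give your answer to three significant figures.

First combine the lower leg with the load: R2 ‖ R_L = 2.843 MΩ.
Voltage divider with the loaded lower leg: V_out = 8.16 × 2.843/(70.1 + 2.843) = 8.16 × 0.03898 = 0.3180 V.

V_out ≈ 0.318 V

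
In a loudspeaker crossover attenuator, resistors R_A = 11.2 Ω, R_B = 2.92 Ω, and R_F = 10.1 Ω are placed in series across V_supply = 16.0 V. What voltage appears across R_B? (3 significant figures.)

V ≈ 1.93 V

Total series resistance ΣR = 11.2 + 2.92 + 10.1 = 24.22 Ω.
By the voltage-divider rule, V = 16.0 × 2.920/24.22 = 1.929 V.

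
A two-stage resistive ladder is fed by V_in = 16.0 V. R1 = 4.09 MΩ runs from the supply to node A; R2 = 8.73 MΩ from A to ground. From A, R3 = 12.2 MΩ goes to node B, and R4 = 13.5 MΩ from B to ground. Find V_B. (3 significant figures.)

V_B ≈ 5.16 V

Node A sees R2 in parallel with the series input of stage 2, R3 + R4 = 25.70 MΩ.
Effective lower resistance at A: R2 ‖ 25.70 = 6.516 MΩ.
V_A = 16.0 × 6.516/(4.09 + 6.516) = 9.830 V.
V_B = V_A × 0.5253 = 5.164 V.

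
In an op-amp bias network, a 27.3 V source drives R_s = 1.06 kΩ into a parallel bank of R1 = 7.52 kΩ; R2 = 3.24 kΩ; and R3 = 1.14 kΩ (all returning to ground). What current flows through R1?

I ≈ 1.51 mA

Equivalent of the parallel group: R_p = 0.7583 kΩ.
V_A = 27.3 × 0.7583/1.818 = 11.38 V.
Branch current I = V_A/R1 = 11.38/7.52 = 1.514 mA.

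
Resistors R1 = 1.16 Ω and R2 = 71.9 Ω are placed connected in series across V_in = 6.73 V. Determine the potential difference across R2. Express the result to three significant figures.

V ≈ 6.62 V

ΣR = 1.16 + 71.9 = 73.06 Ω.
V = V_in · R/ΣR = 6.73 × 0.9841 = 6.623 V.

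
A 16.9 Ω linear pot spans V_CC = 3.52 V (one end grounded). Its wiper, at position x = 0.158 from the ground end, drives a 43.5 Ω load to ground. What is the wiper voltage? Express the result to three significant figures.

Split the track: R_lower = x·R_p = 2.670 Ω, R_upper = (1−x)·R_p = 14.23 Ω.
Lower segment in parallel with the load: 2.670 ‖ 43.5 = 2.516 Ω.
Loaded-divider output: V_out = 3.52 × 0.1502 = 0.5288 V.
(Unloaded: V_out = x·V_CC = 0.556 V.)

V_out ≈ 0.529 V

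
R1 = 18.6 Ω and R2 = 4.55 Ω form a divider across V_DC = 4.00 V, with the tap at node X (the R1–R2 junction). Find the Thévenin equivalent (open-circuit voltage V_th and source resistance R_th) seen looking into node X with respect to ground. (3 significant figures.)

With X open, the divider is unloaded: V_th = 4.00 × 4.55/23.15 = 0.7862 V.
Looking into X with the source shorted: R_th = R1·R2/(R1+R2) = 18.60 × 4.55/23.15 = 3.656 Ω.

V_th ≈ 0.786 V, R_th ≈ 3.66 Ω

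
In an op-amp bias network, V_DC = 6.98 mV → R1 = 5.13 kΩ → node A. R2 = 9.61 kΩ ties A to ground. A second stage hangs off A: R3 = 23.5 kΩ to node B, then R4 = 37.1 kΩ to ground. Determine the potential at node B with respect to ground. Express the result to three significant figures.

V_B ≈ 2.64 mV

The second stage (R3 + R4 = 60.60 kΩ) loads node A in parallel with R2.
Effective lower resistance at A: R2 ‖ 60.60 = 8.295 kΩ.
V_A = 6.98 × 8.295/(5.13 + 8.295) = 4.313 mV.
Stage 2 is unloaded, so V_B = V_A · R4/(R3+R4) = 4.313 × 37.1/60.60 = 2.640 mV.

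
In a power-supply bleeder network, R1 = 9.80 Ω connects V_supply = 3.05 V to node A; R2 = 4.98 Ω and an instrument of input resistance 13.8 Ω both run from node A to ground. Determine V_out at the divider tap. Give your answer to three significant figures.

First combine the lower leg with the load: R2 ‖ R_L = 3.659 Ω.
Voltage divider with the loaded lower leg: V_out = 3.05 × 3.659/(9.80 + 3.659) = 3.05 × 0.2719 = 0.8293 V.

V_out ≈ 0.829 V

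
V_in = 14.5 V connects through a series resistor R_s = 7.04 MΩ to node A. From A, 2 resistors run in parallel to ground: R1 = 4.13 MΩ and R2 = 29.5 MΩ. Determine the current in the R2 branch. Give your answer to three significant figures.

Combine the parallel branches: R_p = (1/4.13 + 1/29.5)⁻¹ = 3.623 MΩ.
V_A by voltage divider: V_A = 14.5 × 3.623/(7.04 + 3.623) = 4.927 V.
I(R2) = V_A / R2 = 4.927/29.5 = 0.1670 µA.

I ≈ 0.167 µA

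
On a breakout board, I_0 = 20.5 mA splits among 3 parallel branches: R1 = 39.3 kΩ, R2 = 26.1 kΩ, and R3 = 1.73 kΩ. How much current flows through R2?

I ≈ 1.22 mA

ΣG = 1/39.3 + 1/26.1 + 1/1.73 = 0.6418.
Current divider: I(R2) = I_0 · G_k/ΣG = 20.5 × (0.03831/0.6418) = 20.5 × 0.05970 = 1.224 mA.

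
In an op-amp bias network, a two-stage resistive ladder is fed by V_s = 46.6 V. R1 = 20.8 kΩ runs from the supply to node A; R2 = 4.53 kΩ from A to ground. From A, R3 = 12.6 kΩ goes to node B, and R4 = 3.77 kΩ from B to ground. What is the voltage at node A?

V_A ≈ 6.79 V

The second stage (R3 + R4 = 16.37 kΩ) loads node A in parallel with R2.
R2 ‖ (R3+R4) = 3.548 kΩ.
So V_A = 46.6 × 0.1457 = 6.791 V.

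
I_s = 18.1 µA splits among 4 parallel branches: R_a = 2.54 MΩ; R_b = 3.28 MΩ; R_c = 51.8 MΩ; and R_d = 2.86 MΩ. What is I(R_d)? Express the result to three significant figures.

Conductances: ΣG = 1/2.54 + 1/3.28 + 1/51.8 + 1/2.86 = 1.068 (1/MΩ).
By the current-divider rule, I = I_s · G_k/ΣG = 18.1 × 0.3275 = 5.928 µA.

I ≈ 5.93 µA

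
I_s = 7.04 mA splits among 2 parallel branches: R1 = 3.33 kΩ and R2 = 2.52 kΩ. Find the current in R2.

I ≈ 4.01 mA

Two-branch current divider: I_k = I_s · R_other/(R_1 + R_2).
So I = 7.04 × 3.33/5.850 = 4.007 mA.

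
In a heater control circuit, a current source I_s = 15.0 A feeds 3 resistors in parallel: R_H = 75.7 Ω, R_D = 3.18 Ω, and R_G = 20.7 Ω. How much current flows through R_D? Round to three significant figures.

Conductances: ΣG = 1/75.7 + 1/3.18 + 1/20.7 = 0.3760 (1/Ω).
Current divider: I(R_D) = I_s · G_k/ΣG = 15.0 × (0.3145/0.3760) = 15.0 × 0.8364 = 12.55 A.

I ≈ 12.5 A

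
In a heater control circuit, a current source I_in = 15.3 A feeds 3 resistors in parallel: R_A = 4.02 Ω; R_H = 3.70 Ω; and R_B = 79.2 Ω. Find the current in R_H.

ΣG = 1/4.02 + 1/3.70 + 1/79.2 = 0.5317.
Current divider: I(R_H) = I_in · G_k/ΣG = 15.3 × (0.2703/0.5317) = 15.3 × 0.5084 = 7.778 A.

I ≈ 7.78 A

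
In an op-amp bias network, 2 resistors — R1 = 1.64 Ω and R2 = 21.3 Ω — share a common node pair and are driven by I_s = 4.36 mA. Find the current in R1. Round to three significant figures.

With just two branches, the current splits inversely with resistance.
So I = 4.36 × 21.3/22.94 = 4.048 mA.

I ≈ 4.05 mA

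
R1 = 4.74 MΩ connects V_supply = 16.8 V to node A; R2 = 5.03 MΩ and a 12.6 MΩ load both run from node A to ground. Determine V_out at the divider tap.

The load sits in parallel with R2, giving an effective lower resistance R2' = R2·R_L/(R2+R_L) = 3.595 MΩ.
Then V_out = V_supply · R2'/(R1 + R2') = 16.8 × 3.595/8.335 = 7.246 V.

V_out ≈ 7.25 V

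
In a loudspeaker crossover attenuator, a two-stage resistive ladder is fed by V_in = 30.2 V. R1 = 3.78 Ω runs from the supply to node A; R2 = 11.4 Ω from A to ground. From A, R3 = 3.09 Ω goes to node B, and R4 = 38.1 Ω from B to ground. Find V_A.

V_A ≈ 21.2 V

Looking into the second stage from A: R3 + R4 = 41.19 Ω appears in parallel with R2.
Effective lower resistance at A: R2 ‖ 41.19 = 8.929 Ω.
So V_A = 30.2 × 0.7026 = 21.22 V.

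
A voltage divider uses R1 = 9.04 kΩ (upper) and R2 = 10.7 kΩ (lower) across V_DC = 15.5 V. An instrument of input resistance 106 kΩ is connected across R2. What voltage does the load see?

V_out ≈ 8.03 V

First combine the lower leg with the load: R2 ‖ R_L = 9.719 kΩ.
Now apply the divider: V_out = 15.5 × 0.5181 = 8.030 V.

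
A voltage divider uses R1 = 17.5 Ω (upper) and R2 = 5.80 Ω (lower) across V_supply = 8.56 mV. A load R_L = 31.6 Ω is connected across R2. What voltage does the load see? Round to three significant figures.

The load sits in parallel with R2, giving an effective lower resistance R2' = R2·R_L/(R2+R_L) = 4.901 Ω.
Voltage divider with the loaded lower leg: V_out = 8.56 × 4.901/(17.5 + 4.901) = 8.56 × 0.2188 = 1.873 mV.

V_out ≈ 1.87 mV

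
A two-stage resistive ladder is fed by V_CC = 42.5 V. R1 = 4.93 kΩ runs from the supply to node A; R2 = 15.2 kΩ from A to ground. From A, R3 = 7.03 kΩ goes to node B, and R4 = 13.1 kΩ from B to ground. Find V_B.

Node A sees R2 in parallel with the series input of stage 2, R3 + R4 = 20.13 kΩ.
R2 ‖ (R3+R4) = 8.661 kΩ.
First divider: V_A = V_CC · 8.661/(4.93 + 8.661) = 27.08 V.
Stage 2 is unloaded, so V_B = V_A · R4/(R3+R4) = 27.08 × 13.1/20.13 = 17.62 V.

V_B ≈ 17.6 V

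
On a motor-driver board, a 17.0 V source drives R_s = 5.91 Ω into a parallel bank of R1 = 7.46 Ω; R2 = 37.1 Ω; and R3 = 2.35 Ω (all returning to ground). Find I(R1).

I ≈ 0.510 A

Parallel bank: R_p = 1/(1/7.46 + 1/37.1 + 1/2.35) = 1.705 Ω.
Node voltage V_A = V_in · R_p/(R_s + R_p) = 17.0 × 0.2239 = 3.806 V.
Branch current I = V_A/R1 = 3.806/7.46 = 0.5102 A.
(Equivalently: I_total = 2.232 A, then current-divider fraction G_k/ΣG = 0.2285.)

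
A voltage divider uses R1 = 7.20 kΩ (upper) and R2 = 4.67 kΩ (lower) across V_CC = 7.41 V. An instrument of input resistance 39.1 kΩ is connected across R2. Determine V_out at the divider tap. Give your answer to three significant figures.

The load sits in parallel with R2, giving an effective lower resistance R2' = R2·R_L/(R2+R_L) = 4.172 kΩ.
Now apply the divider: V_out = 7.41 × 0.3669 = 2.718 V.

V_out ≈ 2.72 V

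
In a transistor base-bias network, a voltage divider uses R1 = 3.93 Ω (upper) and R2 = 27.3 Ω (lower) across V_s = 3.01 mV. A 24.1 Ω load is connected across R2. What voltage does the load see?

V_out ≈ 2.30 mV

R2 ‖ R_L = (27.3 × 24.1)/(27.3 + 24.1) = 12.80 Ω.
Voltage divider with the loaded lower leg: V_out = 3.01 × 12.80/(3.93 + 12.80) = 3.01 × 0.7651 = 2.303 mV.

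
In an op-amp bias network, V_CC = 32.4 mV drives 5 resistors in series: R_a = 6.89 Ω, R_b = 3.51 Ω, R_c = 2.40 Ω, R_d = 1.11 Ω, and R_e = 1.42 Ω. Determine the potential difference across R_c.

V ≈ 5.07 mV

Series total: ΣR = 6.89 + 3.51 + 2.40 + 1.11 + 1.42 = 15.33 Ω.
V = V_CC · R/ΣR = 32.4 × 0.1566 = 5.072 mV.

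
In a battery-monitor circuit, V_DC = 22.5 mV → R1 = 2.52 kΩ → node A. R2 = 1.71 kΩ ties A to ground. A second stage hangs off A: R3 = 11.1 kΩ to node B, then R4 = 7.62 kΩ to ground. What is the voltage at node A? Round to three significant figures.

Node A sees R2 in parallel with the series input of stage 2, R3 + R4 = 18.72 kΩ.
R2 ‖ (R3+R4) = 1.567 kΩ.
First divider: V_A = V_DC · 1.567/(2.52 + 1.567) = 8.626 mV.

V_A ≈ 8.63 mV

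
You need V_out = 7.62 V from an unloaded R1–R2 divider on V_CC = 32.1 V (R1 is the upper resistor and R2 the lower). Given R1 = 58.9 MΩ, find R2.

Required fraction k = V_out/V_CC = 0.2374.
Rearranging, R2 = R1·k/(1−k) = 58.9 × 0.3113 = 18.33 MΩ.

R2 ≈ 18.3 MΩ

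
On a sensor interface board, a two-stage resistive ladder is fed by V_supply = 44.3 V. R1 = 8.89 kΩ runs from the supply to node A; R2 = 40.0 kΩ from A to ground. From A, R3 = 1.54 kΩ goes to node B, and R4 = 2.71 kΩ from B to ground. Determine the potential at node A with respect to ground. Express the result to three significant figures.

Looking into the second stage from A: R3 + R4 = 4.250 kΩ appears in parallel with R2.
Effective lower resistance at A: R2 ‖ 4.250 = 3.842 kΩ.
First divider: V_A = V_supply · 3.842/(8.89 + 3.842) = 13.37 V.

V_A ≈ 13.4 V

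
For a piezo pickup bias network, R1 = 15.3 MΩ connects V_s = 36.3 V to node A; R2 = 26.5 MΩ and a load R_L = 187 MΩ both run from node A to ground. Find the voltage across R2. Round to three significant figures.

V_out ≈ 21.9 V

The load sits in parallel with R2, giving an effective lower resistance R2' = R2·R_L/(R2+R_L) = 23.21 MΩ.
Voltage divider with the loaded lower leg: V_out = 36.3 × 23.21/(15.3 + 23.21) = 36.3 × 0.6027 = 21.88 V.
(Unloaded it would be 23.0 V; the load pulls it down.)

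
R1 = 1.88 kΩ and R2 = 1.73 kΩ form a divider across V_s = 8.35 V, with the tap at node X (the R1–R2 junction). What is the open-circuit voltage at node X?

V_th ≈ 4.00 V

With X open, the divider is unloaded: V_th = 8.35 × 1.73/3.610 = 4.002 V.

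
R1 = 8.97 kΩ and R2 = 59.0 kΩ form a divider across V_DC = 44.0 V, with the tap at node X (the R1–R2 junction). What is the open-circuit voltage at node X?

V_th ≈ 38.2 V

V_th is the unloaded tap voltage: V_DC · R2/(R1+R2) = 44.0 × 0.8680 = 38.19 V.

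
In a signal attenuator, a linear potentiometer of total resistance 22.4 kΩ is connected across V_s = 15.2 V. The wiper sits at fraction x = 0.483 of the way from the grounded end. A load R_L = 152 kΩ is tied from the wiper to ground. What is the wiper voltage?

Lower segment x·R_p = 10.82 kΩ; upper segment (1−x)·R_p = 11.58 kΩ.
(x·R_p) ‖ R_L = 10.10 kΩ.
V_out = 15.2 × 10.10/(11.58 + 10.10) = 7.081 V.

V_out ≈ 7.08 V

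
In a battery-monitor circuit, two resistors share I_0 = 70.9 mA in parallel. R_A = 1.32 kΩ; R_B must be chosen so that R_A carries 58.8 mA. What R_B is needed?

In a two-way split, I_A/I_0 = R_B/(R_A + R_B).
58.8/70.9 = R_B/(R_A + R_B) → R_B = R_A · (0.8293)/(1 − 0.8293) = 1.32 × 4.860 = 6.415 kΩ.

R_B ≈ 6.41 kΩ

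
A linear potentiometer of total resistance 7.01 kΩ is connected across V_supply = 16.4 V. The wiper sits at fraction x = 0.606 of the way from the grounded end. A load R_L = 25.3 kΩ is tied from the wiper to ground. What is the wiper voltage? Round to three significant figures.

V_out ≈ 9.32 V

The pot divides into 2.762 kΩ above the wiper and 4.248 kΩ below.
(x·R_p) ‖ R_L = 3.637 kΩ.
Then V_out = V_supply · 3.637/(2.762 + 3.637) = 9.322 V.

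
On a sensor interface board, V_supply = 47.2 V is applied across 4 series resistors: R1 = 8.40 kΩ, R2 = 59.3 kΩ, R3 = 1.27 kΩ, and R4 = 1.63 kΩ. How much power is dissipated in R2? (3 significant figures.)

The common current is I = 47.2/70.60 = 0.6686 mA.
V(R2) = I·R = 39.65 V; P = V·I = 39.65 × 0.6686 = 26.51 mW.

P ≈ 26.5 mW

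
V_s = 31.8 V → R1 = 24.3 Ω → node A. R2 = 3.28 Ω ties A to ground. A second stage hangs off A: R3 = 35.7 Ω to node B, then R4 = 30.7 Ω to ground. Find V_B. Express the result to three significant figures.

V_B ≈ 1.68 V

The second stage (R3 + R4 = 66.40 Ω) loads node A in parallel with R2.
Effective lower resistance at A: R2 ‖ 66.40 = 3.126 Ω.
So V_A = 31.8 × 0.1140 = 3.624 V.
Then the unloaded second divider: V_B = V_A × R4/(R3+R4) = 3.624 × 0.4623 = 1.676 V.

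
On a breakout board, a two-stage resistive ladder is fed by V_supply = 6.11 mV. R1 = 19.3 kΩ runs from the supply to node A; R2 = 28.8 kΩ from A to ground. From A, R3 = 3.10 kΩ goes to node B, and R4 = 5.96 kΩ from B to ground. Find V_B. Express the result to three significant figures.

V_B ≈ 1.06 mV

The second stage (R3 + R4 = 9.060 kΩ) loads node A in parallel with R2.
Effective lower resistance at A: R2 ‖ 9.060 = 6.892 kΩ.
First divider: V_A = V_supply · 6.892/(19.3 + 6.892) = 1.608 mV.
V_B = V_A × 0.6578 = 1.058 mV.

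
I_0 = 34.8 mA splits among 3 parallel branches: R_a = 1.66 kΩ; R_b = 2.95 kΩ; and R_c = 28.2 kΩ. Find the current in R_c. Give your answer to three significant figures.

I ≈ 1.26 mA

ΣG = 1/1.66 + 1/2.95 + 1/28.2 = 0.9769.
By the current-divider rule, I = I_0 · G_k/ΣG = 34.8 × 0.03630 = 1.263 mA.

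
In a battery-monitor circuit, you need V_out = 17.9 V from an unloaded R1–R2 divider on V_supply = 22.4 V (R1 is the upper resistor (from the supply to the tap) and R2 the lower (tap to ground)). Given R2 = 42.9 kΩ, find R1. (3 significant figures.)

R1 ≈ 10.8 kΩ

V_out/V_supply = R2/(R1+R2) = 0.7991.
So R1 = R2 · (V_supply/V_out − 1) = 42.9 × (22.4/17.9 − 1) = 42.9 × 0.2514 = 10.78 kΩ.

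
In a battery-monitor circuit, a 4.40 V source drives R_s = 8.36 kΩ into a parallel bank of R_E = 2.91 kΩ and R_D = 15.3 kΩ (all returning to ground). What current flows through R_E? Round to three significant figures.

I ≈ 0.342 mA

Parallel bank: R_p = 1/(1/2.91 + 1/15.3) = 2.445 kΩ.
Node voltage V_A = V_supply · R_p/(R_s + R_p) = 4.40 × 0.2263 = 0.9956 V.
I(R_E) = V_A / R_E = 0.9956/2.91 = 0.3421 mA.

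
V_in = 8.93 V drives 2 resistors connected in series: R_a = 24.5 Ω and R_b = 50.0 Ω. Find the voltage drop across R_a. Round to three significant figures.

V ≈ 2.94 V

Series total: ΣR = 24.5 + 50.0 = 74.50 Ω.
V = V_in · R/ΣR = 8.93 × 0.3289 = 2.937 V.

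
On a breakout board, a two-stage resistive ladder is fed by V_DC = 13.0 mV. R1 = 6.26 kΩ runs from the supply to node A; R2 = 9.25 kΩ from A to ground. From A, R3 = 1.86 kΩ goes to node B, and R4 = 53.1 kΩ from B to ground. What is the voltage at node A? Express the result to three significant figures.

Looking into the second stage from A: R3 + R4 = 54.96 kΩ appears in parallel with R2.
Effective lower resistance at A: R2 ‖ 54.96 = 7.917 kΩ.
So V_A = 13.0 × 0.5585 = 7.260 mV.

V_A ≈ 7.26 mV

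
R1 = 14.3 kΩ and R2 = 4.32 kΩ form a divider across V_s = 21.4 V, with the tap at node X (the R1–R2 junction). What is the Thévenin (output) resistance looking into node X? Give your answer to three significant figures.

Looking into X with the source shorted: R_th = R1·R2/(R1+R2) = 14.30 × 4.32/18.62 = 3.318 kΩ.

R_th ≈ 3.32 kΩ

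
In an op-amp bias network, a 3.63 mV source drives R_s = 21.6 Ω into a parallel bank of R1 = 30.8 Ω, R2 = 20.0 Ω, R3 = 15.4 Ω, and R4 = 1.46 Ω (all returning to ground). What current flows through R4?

Combine the parallel branches: R_p = (1/30.8 + 1/20.0 + 1/15.4 + 1/1.46)⁻¹ = 1.201 Ω.
V_A = 3.63 × 1.201/22.80 = 0.1913 mV.
I(R4) = V_A / R4 = 0.1913/1.46 = 0.1310 mA.
(Check via current divider: I_total = 0.1592 mA; share G_k/ΣG = 0.8229 → same result.)

I ≈ 0.131 mA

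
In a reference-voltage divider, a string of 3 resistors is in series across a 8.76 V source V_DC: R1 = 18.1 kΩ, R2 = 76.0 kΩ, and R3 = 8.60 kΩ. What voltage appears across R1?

V ≈ 1.54 V

ΣR = 18.1 + 76.0 + 8.60 = 102.7 kΩ.
By the voltage-divider rule, V = 8.76 × 18.10/102.7 = 1.544 V.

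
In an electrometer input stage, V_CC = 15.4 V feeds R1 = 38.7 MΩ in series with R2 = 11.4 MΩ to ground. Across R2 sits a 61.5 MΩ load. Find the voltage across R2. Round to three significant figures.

V_out ≈ 3.07 V

R2 ‖ R_L = (11.4 × 61.5)/(11.4 + 61.5) = 9.617 MΩ.
Voltage divider with the loaded lower leg: V_out = 15.4 × 9.617/(38.7 + 9.617) = 15.4 × 0.1990 = 3.065 V.
(Unloaded it would be 3.50 V; the load pulls it down.)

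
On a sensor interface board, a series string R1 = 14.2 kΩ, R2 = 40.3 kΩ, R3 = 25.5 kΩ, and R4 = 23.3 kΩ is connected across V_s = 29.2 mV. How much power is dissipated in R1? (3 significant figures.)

Series current I = V_s/ΣR = 29.2/103.3 = 0.2827 µA.
V(R1) = I·R = 4.014 mV; P = V·I = 4.014 × 0.2827 = 1.135 nW.

P ≈ 1.13 nW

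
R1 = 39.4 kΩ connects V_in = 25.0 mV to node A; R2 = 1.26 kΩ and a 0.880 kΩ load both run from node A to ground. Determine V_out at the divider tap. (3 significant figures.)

First combine the lower leg with the load: R2 ‖ R_L = 0.5181 kΩ.
Then V_out = V_in · R2'/(R1 + R2') = 25.0 × 0.5181/39.92 = 0.3245 mV.
(Unloaded it would be 0.775 mV; the load pulls it down.)

V_out ≈ 0.324 mV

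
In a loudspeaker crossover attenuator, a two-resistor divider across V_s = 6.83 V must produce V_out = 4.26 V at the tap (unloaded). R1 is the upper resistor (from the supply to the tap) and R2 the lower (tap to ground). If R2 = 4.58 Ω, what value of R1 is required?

Required fraction k = V_out/V_s = 0.6237.
So R1 = R2 · (V_s/V_out − 1) = 4.58 × (6.83/4.26 − 1) = 4.58 × 0.6033 = 2.763 Ω.

R1 ≈ 2.76 Ω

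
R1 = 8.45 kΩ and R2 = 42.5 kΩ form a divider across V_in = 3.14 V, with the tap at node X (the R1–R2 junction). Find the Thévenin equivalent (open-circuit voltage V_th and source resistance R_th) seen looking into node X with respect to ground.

V_th ≈ 2.62 V, R_th ≈ 7.05 kΩ

Open-circuit (no load on X): V_th = V_in · R2/(R1 + R2) = 3.14 × 42.5/(8.450 + 42.5) = 2.619 V.
Zeroing V_in shorts the top of R1 to ground, so R_th = R1 ‖ R2 = 7.049 kΩ.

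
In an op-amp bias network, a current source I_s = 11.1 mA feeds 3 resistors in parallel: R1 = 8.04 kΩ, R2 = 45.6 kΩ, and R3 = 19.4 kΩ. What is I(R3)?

I ≈ 2.89 mA

Total conductance ΣG = 1/8.04 + 1/45.6 + 1/19.4 = 0.1979 (units of 1/kΩ).
R3 takes the fraction G_k/ΣG = 0.05155/0.1979 = 0.2605, so I = 11.1 × 0.2605 = 2.892 mA.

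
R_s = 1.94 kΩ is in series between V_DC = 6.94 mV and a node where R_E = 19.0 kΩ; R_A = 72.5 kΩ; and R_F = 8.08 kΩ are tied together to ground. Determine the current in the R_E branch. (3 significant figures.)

Parallel bank: R_p = 1/(1/19.0 + 1/72.5 + 1/8.08) = 5.258 kΩ.
V_A by voltage divider: V_A = 6.94 × 5.258/(1.94 + 5.258) = 5.070 mV.
Branch current I = V_A/R_E = 5.070/19.0 = 0.2668 µA.
(Check via current divider: I_total = 0.9642 µA; share G_k/ΣG = 0.2767 → same result.)

I ≈ 0.267 µA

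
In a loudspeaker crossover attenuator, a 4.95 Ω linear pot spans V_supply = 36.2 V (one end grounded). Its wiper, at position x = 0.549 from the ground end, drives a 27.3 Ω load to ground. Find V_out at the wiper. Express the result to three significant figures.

V_out ≈ 19.0 V

Lower segment x·R_p = 2.718 Ω; upper segment (1−x)·R_p = 2.232 Ω.
(x·R_p) ‖ R_L = 2.472 Ω.
V_out = 36.2 × 2.472/(2.232 + 2.472) = 19.02 V.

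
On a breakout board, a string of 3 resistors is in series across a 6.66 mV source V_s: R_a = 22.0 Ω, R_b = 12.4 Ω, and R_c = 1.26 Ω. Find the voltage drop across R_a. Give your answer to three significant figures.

Series total: ΣR = 22.0 + 12.4 + 1.26 = 35.66 Ω.
By the voltage-divider rule, V = 6.66 × 22.00/35.66 = 4.109 mV.

V ≈ 4.11 mV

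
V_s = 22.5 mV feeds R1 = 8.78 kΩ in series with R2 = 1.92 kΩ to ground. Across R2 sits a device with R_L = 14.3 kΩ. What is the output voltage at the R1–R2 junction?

V_out ≈ 3.64 mV

R2 ‖ R_L = (1.92 × 14.3)/(1.92 + 14.3) = 1.693 kΩ.
Voltage divider with the loaded lower leg: V_out = 22.5 × 1.693/(8.78 + 1.693) = 22.5 × 0.1616 = 3.637 mV.
(Unloaded it would be 4.04 mV; the load pulls it down.)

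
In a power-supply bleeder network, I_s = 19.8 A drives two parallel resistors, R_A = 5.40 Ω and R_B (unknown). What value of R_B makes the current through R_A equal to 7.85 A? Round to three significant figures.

R_B ≈ 3.55 Ω

In a two-way split, I_A/I_s = R_B/(R_A + R_B).
With f = 0.3965, R_B = R_A · f/(1−f) = 5.40 × 0.6569 = 3.547 Ω.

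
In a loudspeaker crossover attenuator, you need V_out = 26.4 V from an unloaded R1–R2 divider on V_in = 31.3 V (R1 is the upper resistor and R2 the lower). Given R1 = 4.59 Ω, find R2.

The divider ratio is R2/(R1+R2) = 26.4/31.3 = 0.8435.
R2 = R1 · 0.8435/(1 − 0.8435) = 24.73 Ω.

R2 ≈ 24.7 Ω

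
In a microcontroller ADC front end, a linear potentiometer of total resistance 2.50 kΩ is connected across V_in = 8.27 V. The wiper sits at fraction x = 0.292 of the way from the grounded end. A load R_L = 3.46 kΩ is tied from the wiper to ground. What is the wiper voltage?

V_out ≈ 2.10 V

Lower segment x·R_p = 0.7300 kΩ; upper segment (1−x)·R_p = 1.770 kΩ.
(x·R_p) ‖ R_L = 0.6028 kΩ.
Then V_out = V_in · 0.6028/(1.770 + 0.6028) = 2.101 V.
(Unloaded: V_out = x·V_in = 2.41 V.)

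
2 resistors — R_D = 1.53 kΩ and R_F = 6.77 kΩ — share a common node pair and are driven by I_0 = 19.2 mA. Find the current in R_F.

I ≈ 3.54 mA

With just two branches, the current splits inversely with resistance.
So I = 19.2 × 1.53/8.300 = 3.539 mA.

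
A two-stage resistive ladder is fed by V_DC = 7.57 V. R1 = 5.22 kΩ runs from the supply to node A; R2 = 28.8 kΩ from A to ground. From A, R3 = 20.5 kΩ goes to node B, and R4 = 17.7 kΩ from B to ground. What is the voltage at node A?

Looking into the second stage from A: R3 + R4 = 38.20 kΩ appears in parallel with R2.
Effective lower resistance at A: R2 ‖ 38.20 = 16.42 kΩ.
So V_A = 7.57 × 0.7588 = 5.744 V.

V_A ≈ 5.74 V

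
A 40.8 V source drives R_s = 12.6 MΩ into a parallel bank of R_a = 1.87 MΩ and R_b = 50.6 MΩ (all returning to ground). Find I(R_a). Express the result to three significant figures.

Equivalent of the parallel group: R_p = 1.803 MΩ.
V_A by voltage divider: V_A = 40.8 × 1.803/(12.6 + 1.803) = 5.108 V.
I(R_a) = V_A / R_a = 5.108/1.87 = 2.732 µA.

I ≈ 2.73 µA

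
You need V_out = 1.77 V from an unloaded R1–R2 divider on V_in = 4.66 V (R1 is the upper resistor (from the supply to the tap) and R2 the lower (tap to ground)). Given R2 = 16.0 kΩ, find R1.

The divider ratio is R2/(R1+R2) = 1.77/4.66 = 0.3798.
R1 = R2·(1/k − 1) = 16.0 × 1.633 = 26.12 kΩ.

R1 ≈ 26.1 kΩ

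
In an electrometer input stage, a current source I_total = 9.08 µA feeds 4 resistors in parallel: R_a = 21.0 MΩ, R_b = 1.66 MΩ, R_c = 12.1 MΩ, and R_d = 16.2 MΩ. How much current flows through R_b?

I ≈ 6.89 µA

ΣG = 1/21.0 + 1/1.66 + 1/12.1 + 1/16.2 = 0.7944.
R_b takes the fraction G_k/ΣG = 0.6024/0.7944 = 0.7583, so I = 9.08 × 0.7583 = 6.886 µA.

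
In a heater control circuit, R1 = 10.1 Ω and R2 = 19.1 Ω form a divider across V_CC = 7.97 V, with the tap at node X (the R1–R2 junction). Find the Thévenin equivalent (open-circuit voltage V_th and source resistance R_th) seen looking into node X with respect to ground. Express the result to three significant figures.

With X open, the divider is unloaded: V_th = 7.97 × 19.1/29.20 = 5.213 V.
With V_CC suppressed (replaced by a short), R_th = R1 ‖ R2 = (10.10 × 19.1)/(10.10 + 19.1) = 6.607 Ω.

V_th ≈ 5.21 V, R_th ≈ 6.61 Ω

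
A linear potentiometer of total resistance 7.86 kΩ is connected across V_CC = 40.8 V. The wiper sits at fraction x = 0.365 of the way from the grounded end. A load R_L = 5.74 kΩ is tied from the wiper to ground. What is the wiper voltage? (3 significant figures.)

V_out ≈ 11.3 V

The pot divides into 4.991 kΩ above the wiper and 2.869 kΩ below.
Lower segment in parallel with the load: 2.869 ‖ 5.74 = 1.913 kΩ.
Loaded-divider output: V_out = 40.8 × 0.2771 = 11.30 V.
(Unloaded: V_out = x·V_CC = 14.9 V.)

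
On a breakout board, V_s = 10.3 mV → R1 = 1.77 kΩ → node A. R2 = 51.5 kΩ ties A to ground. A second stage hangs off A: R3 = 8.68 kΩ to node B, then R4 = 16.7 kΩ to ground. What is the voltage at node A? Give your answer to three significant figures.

The second stage (R3 + R4 = 25.38 kΩ) loads node A in parallel with R2.
Effective lower resistance at A: R2 ‖ 25.38 = 17.00 kΩ.
First divider: V_A = V_s · 17.00/(1.77 + 17.00) = 9.329 mV.

V_A ≈ 9.33 mV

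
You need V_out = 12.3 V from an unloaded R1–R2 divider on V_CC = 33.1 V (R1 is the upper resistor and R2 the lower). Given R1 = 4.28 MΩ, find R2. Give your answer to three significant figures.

R2 ≈ 2.53 MΩ

V_out/V_CC = R2/(R1+R2) = 0.3716.
So R2 = R1 · V_out/(V_CC − V_out) = 4.28 × 12.3/(33.1 − 12.3) = 4.28 × 0.5913 = 2.531 MΩ.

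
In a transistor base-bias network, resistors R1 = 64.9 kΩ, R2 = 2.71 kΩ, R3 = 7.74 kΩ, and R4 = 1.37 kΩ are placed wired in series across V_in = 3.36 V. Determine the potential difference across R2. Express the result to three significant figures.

Series total: ΣR = 64.9 + 2.71 + 7.74 + 1.37 = 76.72 kΩ.
Voltage divider: V = V_in · (2.710 / 76.72) = 3.36 × 0.03532 = 0.1187 V.

V ≈ 0.119 V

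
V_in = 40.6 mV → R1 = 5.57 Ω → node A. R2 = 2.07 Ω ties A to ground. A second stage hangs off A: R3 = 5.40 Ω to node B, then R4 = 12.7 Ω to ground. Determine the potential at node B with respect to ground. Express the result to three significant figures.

Node A sees R2 in parallel with the series input of stage 2, R3 + R4 = 18.10 Ω.
Effective lower resistance at A: R2 ‖ 18.10 = 1.858 Ω.
So V_A = 40.6 × 0.2501 = 10.15 mV.
V_B = V_A × 0.7017 = 7.124 mV.

V_B ≈ 7.12 mV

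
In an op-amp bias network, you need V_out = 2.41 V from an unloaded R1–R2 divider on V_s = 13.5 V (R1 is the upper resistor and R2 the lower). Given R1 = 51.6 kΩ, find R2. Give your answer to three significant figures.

R2 ≈ 11.2 kΩ

The divider ratio is R2/(R1+R2) = 2.41/13.5 = 0.1785.
So R2 = R1 · V_out/(V_s − V_out) = 51.6 × 2.41/(13.5 − 2.41) = 51.6 × 0.2173 = 11.21 kΩ.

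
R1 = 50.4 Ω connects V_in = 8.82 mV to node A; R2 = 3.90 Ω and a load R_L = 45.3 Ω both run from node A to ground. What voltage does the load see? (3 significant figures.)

V_out ≈ 0.587 mV

R2 ‖ R_L = (3.90 × 45.3)/(3.90 + 45.3) = 3.591 Ω.
Then V_out = V_in · R2'/(R1 + R2') = 8.82 × 3.591/53.99 = 0.5866 mV.
(Unloaded it would be 0.633 mV; the load pulls it down.)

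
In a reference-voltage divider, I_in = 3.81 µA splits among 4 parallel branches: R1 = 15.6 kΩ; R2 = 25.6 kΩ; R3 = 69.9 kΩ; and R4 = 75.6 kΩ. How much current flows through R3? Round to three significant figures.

Conductances: ΣG = 1/15.6 + 1/25.6 + 1/69.9 + 1/75.6 = 0.1307 (1/kΩ).
Current divider: I(R3) = I_in · G_k/ΣG = 3.81 × (0.01431/0.1307) = 3.81 × 0.1095 = 0.4170 µA.

I ≈ 0.417 µA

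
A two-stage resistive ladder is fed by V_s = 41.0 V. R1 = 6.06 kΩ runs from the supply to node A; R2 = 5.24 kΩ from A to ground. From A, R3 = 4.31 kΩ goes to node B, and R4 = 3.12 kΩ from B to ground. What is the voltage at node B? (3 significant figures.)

V_B ≈ 5.79 V

Looking into the second stage from A: R3 + R4 = 7.430 kΩ appears in parallel with R2.
R2 ‖ (R3+R4) = 3.073 kΩ.
First divider: V_A = V_s · 3.073/(6.06 + 3.073) = 13.79 V.
Stage 2 is unloaded, so V_B = V_A · R4/(R3+R4) = 13.79 × 3.12/7.430 = 5.793 V.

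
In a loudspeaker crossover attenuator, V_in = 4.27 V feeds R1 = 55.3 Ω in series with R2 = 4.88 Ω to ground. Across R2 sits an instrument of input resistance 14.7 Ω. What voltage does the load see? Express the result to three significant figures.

V_out ≈ 0.265 V

First combine the lower leg with the load: R2 ‖ R_L = 3.664 Ω.
Now apply the divider: V_out = 4.27 × 0.06214 = 0.2653 V.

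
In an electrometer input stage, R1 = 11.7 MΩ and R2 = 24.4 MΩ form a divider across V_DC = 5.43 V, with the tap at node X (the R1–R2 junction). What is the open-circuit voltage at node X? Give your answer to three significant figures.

V_th ≈ 3.67 V

Open-circuit (no load on X): V_th = V_DC · R2/(R1 + R2) = 5.43 × 24.4/(11.70 + 24.4) = 3.670 V.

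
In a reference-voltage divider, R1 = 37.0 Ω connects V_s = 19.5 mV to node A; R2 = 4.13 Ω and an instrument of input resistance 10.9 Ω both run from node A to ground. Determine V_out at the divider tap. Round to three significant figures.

V_out ≈ 1.46 mV

First combine the lower leg with the load: R2 ‖ R_L = 2.995 Ω.
Then V_out = V_s · R2'/(R1 + R2') = 19.5 × 2.995/40.00 = 1.460 mV.
(Unloaded it would be 1.96 mV; the load pulls it down.)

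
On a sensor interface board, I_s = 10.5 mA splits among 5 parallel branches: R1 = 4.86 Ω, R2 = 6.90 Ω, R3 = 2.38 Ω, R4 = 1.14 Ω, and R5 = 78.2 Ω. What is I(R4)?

I ≈ 5.55 mA

Total conductance ΣG = 1/4.86 + 1/6.90 + 1/2.38 + 1/1.14 + 1/78.2 = 1.661 (units of 1/Ω).
By the current-divider rule, I = I_s · G_k/ΣG = 10.5 × 0.5282 = 5.546 mA.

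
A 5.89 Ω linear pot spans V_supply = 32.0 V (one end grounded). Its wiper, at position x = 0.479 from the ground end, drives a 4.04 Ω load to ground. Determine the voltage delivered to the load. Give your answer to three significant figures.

Split the track: R_lower = x·R_p = 2.821 Ω, R_upper = (1−x)·R_p = 3.069 Ω.
R_L loads the lower segment: effective lower R = 1.661 Ω.
Loaded-divider output: V_out = 32.0 × 0.3512 = 11.24 V.

V_out ≈ 11.2 V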